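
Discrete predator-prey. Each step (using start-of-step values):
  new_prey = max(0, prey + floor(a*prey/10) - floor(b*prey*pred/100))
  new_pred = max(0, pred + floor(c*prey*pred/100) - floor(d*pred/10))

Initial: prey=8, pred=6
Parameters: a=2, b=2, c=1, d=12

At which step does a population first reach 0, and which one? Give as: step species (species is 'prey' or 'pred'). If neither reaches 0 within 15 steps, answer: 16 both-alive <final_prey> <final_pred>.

Answer: 1 pred

Derivation:
Step 1: prey: 8+1-0=9; pred: 6+0-7=0
First extinction: pred at step 1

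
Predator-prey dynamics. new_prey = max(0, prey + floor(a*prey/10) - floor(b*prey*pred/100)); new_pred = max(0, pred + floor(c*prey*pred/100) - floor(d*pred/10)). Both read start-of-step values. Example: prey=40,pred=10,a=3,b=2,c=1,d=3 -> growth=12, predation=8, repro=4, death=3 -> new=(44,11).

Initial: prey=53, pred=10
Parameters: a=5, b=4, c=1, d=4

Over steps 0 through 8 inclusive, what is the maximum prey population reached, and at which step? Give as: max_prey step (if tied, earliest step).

Answer: 62 2

Derivation:
Step 1: prey: 53+26-21=58; pred: 10+5-4=11
Step 2: prey: 58+29-25=62; pred: 11+6-4=13
Step 3: prey: 62+31-32=61; pred: 13+8-5=16
Step 4: prey: 61+30-39=52; pred: 16+9-6=19
Step 5: prey: 52+26-39=39; pred: 19+9-7=21
Step 6: prey: 39+19-32=26; pred: 21+8-8=21
Step 7: prey: 26+13-21=18; pred: 21+5-8=18
Step 8: prey: 18+9-12=15; pred: 18+3-7=14
Max prey = 62 at step 2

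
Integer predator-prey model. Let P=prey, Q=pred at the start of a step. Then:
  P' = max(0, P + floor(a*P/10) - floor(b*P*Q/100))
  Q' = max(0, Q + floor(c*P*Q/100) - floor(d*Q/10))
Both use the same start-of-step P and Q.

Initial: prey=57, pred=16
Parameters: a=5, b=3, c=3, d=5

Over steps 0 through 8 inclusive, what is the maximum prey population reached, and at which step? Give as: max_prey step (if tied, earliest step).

Step 1: prey: 57+28-27=58; pred: 16+27-8=35
Step 2: prey: 58+29-60=27; pred: 35+60-17=78
Step 3: prey: 27+13-63=0; pred: 78+63-39=102
Step 4: prey: 0+0-0=0; pred: 102+0-51=51
Step 5: prey: 0+0-0=0; pred: 51+0-25=26
Step 6: prey: 0+0-0=0; pred: 26+0-13=13
Step 7: prey: 0+0-0=0; pred: 13+0-6=7
Step 8: prey: 0+0-0=0; pred: 7+0-3=4
Max prey = 58 at step 1

Answer: 58 1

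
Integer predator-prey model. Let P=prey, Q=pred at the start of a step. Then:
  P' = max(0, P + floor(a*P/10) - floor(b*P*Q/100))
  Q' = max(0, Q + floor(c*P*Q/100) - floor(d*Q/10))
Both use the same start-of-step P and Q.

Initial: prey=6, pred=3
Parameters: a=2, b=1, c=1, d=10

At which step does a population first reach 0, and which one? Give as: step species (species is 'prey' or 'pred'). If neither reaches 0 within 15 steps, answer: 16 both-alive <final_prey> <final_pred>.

Step 1: prey: 6+1-0=7; pred: 3+0-3=0
First extinction: pred at step 1

Answer: 1 pred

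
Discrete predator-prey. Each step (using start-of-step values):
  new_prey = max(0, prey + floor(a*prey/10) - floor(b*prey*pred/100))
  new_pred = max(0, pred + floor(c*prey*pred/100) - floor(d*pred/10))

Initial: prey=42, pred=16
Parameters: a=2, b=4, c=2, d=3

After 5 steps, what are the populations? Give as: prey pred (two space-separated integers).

Step 1: prey: 42+8-26=24; pred: 16+13-4=25
Step 2: prey: 24+4-24=4; pred: 25+12-7=30
Step 3: prey: 4+0-4=0; pred: 30+2-9=23
Step 4: prey: 0+0-0=0; pred: 23+0-6=17
Step 5: prey: 0+0-0=0; pred: 17+0-5=12

Answer: 0 12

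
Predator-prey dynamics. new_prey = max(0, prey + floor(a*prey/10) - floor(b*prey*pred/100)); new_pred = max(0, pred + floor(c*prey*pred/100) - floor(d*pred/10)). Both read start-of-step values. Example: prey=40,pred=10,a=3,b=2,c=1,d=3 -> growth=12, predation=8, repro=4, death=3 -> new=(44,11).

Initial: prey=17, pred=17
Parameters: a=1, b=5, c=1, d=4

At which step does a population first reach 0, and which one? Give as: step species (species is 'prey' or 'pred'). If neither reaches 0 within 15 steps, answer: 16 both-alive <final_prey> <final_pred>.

Step 1: prey: 17+1-14=4; pred: 17+2-6=13
Step 2: prey: 4+0-2=2; pred: 13+0-5=8
Step 3: prey: 2+0-0=2; pred: 8+0-3=5
Step 4: prey: 2+0-0=2; pred: 5+0-2=3
Step 5: prey: 2+0-0=2; pred: 3+0-1=2
Step 6: prey: 2+0-0=2; pred: 2+0-0=2
Steps 7-15: state stable at prey=2, pred=2 (no change)
No extinction within 15 steps

Answer: 16 both-alive 2 2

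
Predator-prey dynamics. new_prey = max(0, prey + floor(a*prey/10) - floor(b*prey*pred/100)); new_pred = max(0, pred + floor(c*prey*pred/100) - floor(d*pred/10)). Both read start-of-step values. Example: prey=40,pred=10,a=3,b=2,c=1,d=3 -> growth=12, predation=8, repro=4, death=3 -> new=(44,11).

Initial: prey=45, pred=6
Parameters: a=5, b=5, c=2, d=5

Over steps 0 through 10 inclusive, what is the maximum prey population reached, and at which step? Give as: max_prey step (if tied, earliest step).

Step 1: prey: 45+22-13=54; pred: 6+5-3=8
Step 2: prey: 54+27-21=60; pred: 8+8-4=12
Step 3: prey: 60+30-36=54; pred: 12+14-6=20
Step 4: prey: 54+27-54=27; pred: 20+21-10=31
Step 5: prey: 27+13-41=0; pred: 31+16-15=32
Step 6: prey: 0+0-0=0; pred: 32+0-16=16
Step 7: prey: 0+0-0=0; pred: 16+0-8=8
Step 8: prey: 0+0-0=0; pred: 8+0-4=4
Step 9: prey: 0+0-0=0; pred: 4+0-2=2
Step 10: prey: 0+0-0=0; pred: 2+0-1=1
Max prey = 60 at step 2

Answer: 60 2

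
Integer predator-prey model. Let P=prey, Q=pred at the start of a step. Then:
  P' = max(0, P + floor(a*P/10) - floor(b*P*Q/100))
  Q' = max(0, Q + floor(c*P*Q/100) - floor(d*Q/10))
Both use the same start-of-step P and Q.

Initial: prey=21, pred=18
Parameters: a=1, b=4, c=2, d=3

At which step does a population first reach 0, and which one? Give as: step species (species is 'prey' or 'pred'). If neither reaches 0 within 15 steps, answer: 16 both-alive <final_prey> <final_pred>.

Answer: 16 both-alive 1 3

Derivation:
Step 1: prey: 21+2-15=8; pred: 18+7-5=20
Step 2: prey: 8+0-6=2; pred: 20+3-6=17
Step 3: prey: 2+0-1=1; pred: 17+0-5=12
Step 4: prey: 1+0-0=1; pred: 12+0-3=9
Step 5: prey: 1+0-0=1; pred: 9+0-2=7
Step 6: prey: 1+0-0=1; pred: 7+0-2=5
Step 7: prey: 1+0-0=1; pred: 5+0-1=4
Step 8: prey: 1+0-0=1; pred: 4+0-1=3
Step 9: prey: 1+0-0=1; pred: 3+0-0=3
Steps 10-15: state stable at prey=1, pred=3 (no change)
No extinction within 15 steps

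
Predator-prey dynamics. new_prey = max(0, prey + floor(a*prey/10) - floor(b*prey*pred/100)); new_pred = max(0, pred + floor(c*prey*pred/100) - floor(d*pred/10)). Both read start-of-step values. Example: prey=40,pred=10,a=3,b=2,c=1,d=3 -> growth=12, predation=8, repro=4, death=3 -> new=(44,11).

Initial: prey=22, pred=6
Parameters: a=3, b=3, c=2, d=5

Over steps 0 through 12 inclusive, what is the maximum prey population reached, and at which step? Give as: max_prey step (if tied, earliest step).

Step 1: prey: 22+6-3=25; pred: 6+2-3=5
Step 2: prey: 25+7-3=29; pred: 5+2-2=5
Step 3: prey: 29+8-4=33; pred: 5+2-2=5
Step 4: prey: 33+9-4=38; pred: 5+3-2=6
Step 5: prey: 38+11-6=43; pred: 6+4-3=7
Step 6: prey: 43+12-9=46; pred: 7+6-3=10
Step 7: prey: 46+13-13=46; pred: 10+9-5=14
Step 8: prey: 46+13-19=40; pred: 14+12-7=19
Step 9: prey: 40+12-22=30; pred: 19+15-9=25
Step 10: prey: 30+9-22=17; pred: 25+15-12=28
Step 11: prey: 17+5-14=8; pred: 28+9-14=23
Step 12: prey: 8+2-5=5; pred: 23+3-11=15
Max prey = 46 at step 6

Answer: 46 6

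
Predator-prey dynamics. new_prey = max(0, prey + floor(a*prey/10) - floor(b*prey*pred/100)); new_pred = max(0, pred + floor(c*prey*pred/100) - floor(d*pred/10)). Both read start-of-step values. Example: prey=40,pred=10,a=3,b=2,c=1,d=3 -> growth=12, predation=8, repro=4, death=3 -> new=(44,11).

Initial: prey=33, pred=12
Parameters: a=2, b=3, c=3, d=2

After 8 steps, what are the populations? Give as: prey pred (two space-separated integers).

Answer: 0 17

Derivation:
Step 1: prey: 33+6-11=28; pred: 12+11-2=21
Step 2: prey: 28+5-17=16; pred: 21+17-4=34
Step 3: prey: 16+3-16=3; pred: 34+16-6=44
Step 4: prey: 3+0-3=0; pred: 44+3-8=39
Step 5: prey: 0+0-0=0; pred: 39+0-7=32
Step 6: prey: 0+0-0=0; pred: 32+0-6=26
Step 7: prey: 0+0-0=0; pred: 26+0-5=21
Step 8: prey: 0+0-0=0; pred: 21+0-4=17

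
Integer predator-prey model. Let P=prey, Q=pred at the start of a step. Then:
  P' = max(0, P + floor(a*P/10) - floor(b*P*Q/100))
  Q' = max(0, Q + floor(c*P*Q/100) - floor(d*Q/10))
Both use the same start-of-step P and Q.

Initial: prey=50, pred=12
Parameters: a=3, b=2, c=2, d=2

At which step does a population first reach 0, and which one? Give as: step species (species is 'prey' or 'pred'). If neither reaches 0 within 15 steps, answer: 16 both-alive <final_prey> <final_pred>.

Step 1: prey: 50+15-12=53; pred: 12+12-2=22
Step 2: prey: 53+15-23=45; pred: 22+23-4=41
Step 3: prey: 45+13-36=22; pred: 41+36-8=69
Step 4: prey: 22+6-30=0; pred: 69+30-13=86
First extinction: prey at step 4

Answer: 4 prey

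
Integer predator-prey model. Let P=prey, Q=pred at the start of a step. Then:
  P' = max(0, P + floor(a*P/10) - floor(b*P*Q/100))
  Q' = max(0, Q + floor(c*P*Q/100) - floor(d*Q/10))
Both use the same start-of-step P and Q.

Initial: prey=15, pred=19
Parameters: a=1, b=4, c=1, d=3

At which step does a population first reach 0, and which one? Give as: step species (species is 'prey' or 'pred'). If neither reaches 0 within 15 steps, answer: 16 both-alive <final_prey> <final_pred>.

Step 1: prey: 15+1-11=5; pred: 19+2-5=16
Step 2: prey: 5+0-3=2; pred: 16+0-4=12
Step 3: prey: 2+0-0=2; pred: 12+0-3=9
Step 4: prey: 2+0-0=2; pred: 9+0-2=7
Step 5: prey: 2+0-0=2; pred: 7+0-2=5
Step 6: prey: 2+0-0=2; pred: 5+0-1=4
Step 7: prey: 2+0-0=2; pred: 4+0-1=3
Step 8: prey: 2+0-0=2; pred: 3+0-0=3
Steps 9-15: state stable at prey=2, pred=3 (no change)
No extinction within 15 steps

Answer: 16 both-alive 2 3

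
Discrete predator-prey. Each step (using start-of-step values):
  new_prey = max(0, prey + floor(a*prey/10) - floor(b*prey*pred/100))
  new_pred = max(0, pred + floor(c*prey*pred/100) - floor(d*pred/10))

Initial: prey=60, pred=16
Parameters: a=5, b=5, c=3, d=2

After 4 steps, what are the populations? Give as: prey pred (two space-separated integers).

Answer: 0 55

Derivation:
Step 1: prey: 60+30-48=42; pred: 16+28-3=41
Step 2: prey: 42+21-86=0; pred: 41+51-8=84
Step 3: prey: 0+0-0=0; pred: 84+0-16=68
Step 4: prey: 0+0-0=0; pred: 68+0-13=55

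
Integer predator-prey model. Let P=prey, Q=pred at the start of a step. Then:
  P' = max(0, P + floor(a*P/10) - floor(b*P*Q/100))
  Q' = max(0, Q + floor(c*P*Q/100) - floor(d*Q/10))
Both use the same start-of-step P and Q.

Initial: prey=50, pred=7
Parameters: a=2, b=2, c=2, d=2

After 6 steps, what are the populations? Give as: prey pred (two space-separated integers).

Answer: 0 56

Derivation:
Step 1: prey: 50+10-7=53; pred: 7+7-1=13
Step 2: prey: 53+10-13=50; pred: 13+13-2=24
Step 3: prey: 50+10-24=36; pred: 24+24-4=44
Step 4: prey: 36+7-31=12; pred: 44+31-8=67
Step 5: prey: 12+2-16=0; pred: 67+16-13=70
Step 6: prey: 0+0-0=0; pred: 70+0-14=56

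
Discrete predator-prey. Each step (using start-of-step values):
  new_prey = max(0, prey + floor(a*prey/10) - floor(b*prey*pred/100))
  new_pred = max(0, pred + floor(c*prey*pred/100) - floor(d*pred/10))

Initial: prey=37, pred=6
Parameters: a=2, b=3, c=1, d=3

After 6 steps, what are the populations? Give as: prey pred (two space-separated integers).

Answer: 38 7

Derivation:
Step 1: prey: 37+7-6=38; pred: 6+2-1=7
Step 2: prey: 38+7-7=38; pred: 7+2-2=7
Step 3: prey: 38+7-7=38; pred: 7+2-2=7
Step 4: prey: 38+7-7=38; pred: 7+2-2=7
Step 5: prey: 38+7-7=38; pred: 7+2-2=7
Step 6: prey: 38+7-7=38; pred: 7+2-2=7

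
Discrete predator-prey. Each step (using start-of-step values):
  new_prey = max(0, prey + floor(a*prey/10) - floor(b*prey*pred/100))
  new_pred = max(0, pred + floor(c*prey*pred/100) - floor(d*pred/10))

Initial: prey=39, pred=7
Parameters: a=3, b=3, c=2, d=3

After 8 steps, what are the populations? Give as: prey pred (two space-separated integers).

Answer: 1 17

Derivation:
Step 1: prey: 39+11-8=42; pred: 7+5-2=10
Step 2: prey: 42+12-12=42; pred: 10+8-3=15
Step 3: prey: 42+12-18=36; pred: 15+12-4=23
Step 4: prey: 36+10-24=22; pred: 23+16-6=33
Step 5: prey: 22+6-21=7; pred: 33+14-9=38
Step 6: prey: 7+2-7=2; pred: 38+5-11=32
Step 7: prey: 2+0-1=1; pred: 32+1-9=24
Step 8: prey: 1+0-0=1; pred: 24+0-7=17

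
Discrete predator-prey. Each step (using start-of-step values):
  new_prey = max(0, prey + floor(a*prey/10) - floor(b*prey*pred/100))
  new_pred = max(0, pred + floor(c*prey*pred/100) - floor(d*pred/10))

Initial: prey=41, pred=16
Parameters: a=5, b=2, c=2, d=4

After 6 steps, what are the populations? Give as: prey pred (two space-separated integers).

Step 1: prey: 41+20-13=48; pred: 16+13-6=23
Step 2: prey: 48+24-22=50; pred: 23+22-9=36
Step 3: prey: 50+25-36=39; pred: 36+36-14=58
Step 4: prey: 39+19-45=13; pred: 58+45-23=80
Step 5: prey: 13+6-20=0; pred: 80+20-32=68
Step 6: prey: 0+0-0=0; pred: 68+0-27=41

Answer: 0 41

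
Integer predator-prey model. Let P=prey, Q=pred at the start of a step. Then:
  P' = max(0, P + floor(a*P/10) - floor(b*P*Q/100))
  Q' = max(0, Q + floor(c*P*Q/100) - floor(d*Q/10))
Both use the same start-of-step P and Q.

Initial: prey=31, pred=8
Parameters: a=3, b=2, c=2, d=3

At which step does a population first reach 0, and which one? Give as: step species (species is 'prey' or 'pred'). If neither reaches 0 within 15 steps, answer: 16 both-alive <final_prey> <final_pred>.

Step 1: prey: 31+9-4=36; pred: 8+4-2=10
Step 2: prey: 36+10-7=39; pred: 10+7-3=14
Step 3: prey: 39+11-10=40; pred: 14+10-4=20
Step 4: prey: 40+12-16=36; pred: 20+16-6=30
Step 5: prey: 36+10-21=25; pred: 30+21-9=42
Step 6: prey: 25+7-21=11; pred: 42+21-12=51
Step 7: prey: 11+3-11=3; pred: 51+11-15=47
Step 8: prey: 3+0-2=1; pred: 47+2-14=35
Step 9: prey: 1+0-0=1; pred: 35+0-10=25
Step 10: prey: 1+0-0=1; pred: 25+0-7=18
Step 11: prey: 1+0-0=1; pred: 18+0-5=13
Step 12: prey: 1+0-0=1; pred: 13+0-3=10
Step 13: prey: 1+0-0=1; pred: 10+0-3=7
Step 14: prey: 1+0-0=1; pred: 7+0-2=5
Step 15: prey: 1+0-0=1; pred: 5+0-1=4
No extinction within 15 steps

Answer: 16 both-alive 1 4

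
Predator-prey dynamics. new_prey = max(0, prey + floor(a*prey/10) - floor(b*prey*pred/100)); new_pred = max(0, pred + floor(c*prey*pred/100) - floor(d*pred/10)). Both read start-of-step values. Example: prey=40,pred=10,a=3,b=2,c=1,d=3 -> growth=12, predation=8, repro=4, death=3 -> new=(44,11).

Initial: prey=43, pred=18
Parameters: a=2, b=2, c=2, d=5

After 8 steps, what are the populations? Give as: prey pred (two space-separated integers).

Step 1: prey: 43+8-15=36; pred: 18+15-9=24
Step 2: prey: 36+7-17=26; pred: 24+17-12=29
Step 3: prey: 26+5-15=16; pred: 29+15-14=30
Step 4: prey: 16+3-9=10; pred: 30+9-15=24
Step 5: prey: 10+2-4=8; pred: 24+4-12=16
Step 6: prey: 8+1-2=7; pred: 16+2-8=10
Step 7: prey: 7+1-1=7; pred: 10+1-5=6
Step 8: prey: 7+1-0=8; pred: 6+0-3=3

Answer: 8 3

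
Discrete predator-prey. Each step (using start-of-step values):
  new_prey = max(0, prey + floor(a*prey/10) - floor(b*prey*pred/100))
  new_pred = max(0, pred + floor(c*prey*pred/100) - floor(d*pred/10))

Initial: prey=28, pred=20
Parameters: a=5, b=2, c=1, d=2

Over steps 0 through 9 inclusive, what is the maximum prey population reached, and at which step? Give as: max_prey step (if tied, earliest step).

Answer: 34 3

Derivation:
Step 1: prey: 28+14-11=31; pred: 20+5-4=21
Step 2: prey: 31+15-13=33; pred: 21+6-4=23
Step 3: prey: 33+16-15=34; pred: 23+7-4=26
Step 4: prey: 34+17-17=34; pred: 26+8-5=29
Step 5: prey: 34+17-19=32; pred: 29+9-5=33
Step 6: prey: 32+16-21=27; pred: 33+10-6=37
Step 7: prey: 27+13-19=21; pred: 37+9-7=39
Step 8: prey: 21+10-16=15; pred: 39+8-7=40
Step 9: prey: 15+7-12=10; pred: 40+6-8=38
Max prey = 34 at step 3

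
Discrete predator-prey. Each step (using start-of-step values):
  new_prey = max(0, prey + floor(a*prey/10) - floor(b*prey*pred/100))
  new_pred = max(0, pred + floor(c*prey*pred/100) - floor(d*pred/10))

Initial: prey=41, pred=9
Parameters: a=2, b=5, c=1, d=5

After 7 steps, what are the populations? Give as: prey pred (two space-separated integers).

Answer: 33 1

Derivation:
Step 1: prey: 41+8-18=31; pred: 9+3-4=8
Step 2: prey: 31+6-12=25; pred: 8+2-4=6
Step 3: prey: 25+5-7=23; pred: 6+1-3=4
Step 4: prey: 23+4-4=23; pred: 4+0-2=2
Step 5: prey: 23+4-2=25; pred: 2+0-1=1
Step 6: prey: 25+5-1=29; pred: 1+0-0=1
Step 7: prey: 29+5-1=33; pred: 1+0-0=1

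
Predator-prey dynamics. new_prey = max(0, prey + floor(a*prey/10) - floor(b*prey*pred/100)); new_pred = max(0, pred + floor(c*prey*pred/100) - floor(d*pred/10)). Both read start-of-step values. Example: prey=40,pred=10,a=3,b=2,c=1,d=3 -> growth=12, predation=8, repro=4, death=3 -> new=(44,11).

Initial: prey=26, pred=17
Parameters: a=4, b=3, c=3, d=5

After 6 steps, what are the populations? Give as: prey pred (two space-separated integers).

Answer: 5 9

Derivation:
Step 1: prey: 26+10-13=23; pred: 17+13-8=22
Step 2: prey: 23+9-15=17; pred: 22+15-11=26
Step 3: prey: 17+6-13=10; pred: 26+13-13=26
Step 4: prey: 10+4-7=7; pred: 26+7-13=20
Step 5: prey: 7+2-4=5; pred: 20+4-10=14
Step 6: prey: 5+2-2=5; pred: 14+2-7=9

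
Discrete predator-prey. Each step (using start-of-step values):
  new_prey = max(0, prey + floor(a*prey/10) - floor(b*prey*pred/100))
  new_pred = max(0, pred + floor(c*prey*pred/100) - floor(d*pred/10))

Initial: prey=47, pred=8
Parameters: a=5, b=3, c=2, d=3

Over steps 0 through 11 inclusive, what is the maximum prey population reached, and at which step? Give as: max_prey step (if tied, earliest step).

Step 1: prey: 47+23-11=59; pred: 8+7-2=13
Step 2: prey: 59+29-23=65; pred: 13+15-3=25
Step 3: prey: 65+32-48=49; pred: 25+32-7=50
Step 4: prey: 49+24-73=0; pred: 50+49-15=84
Step 5: prey: 0+0-0=0; pred: 84+0-25=59
Step 6: prey: 0+0-0=0; pred: 59+0-17=42
Step 7: prey: 0+0-0=0; pred: 42+0-12=30
Step 8: prey: 0+0-0=0; pred: 30+0-9=21
Step 9: prey: 0+0-0=0; pred: 21+0-6=15
Step 10: prey: 0+0-0=0; pred: 15+0-4=11
Step 11: prey: 0+0-0=0; pred: 11+0-3=8
Max prey = 65 at step 2

Answer: 65 2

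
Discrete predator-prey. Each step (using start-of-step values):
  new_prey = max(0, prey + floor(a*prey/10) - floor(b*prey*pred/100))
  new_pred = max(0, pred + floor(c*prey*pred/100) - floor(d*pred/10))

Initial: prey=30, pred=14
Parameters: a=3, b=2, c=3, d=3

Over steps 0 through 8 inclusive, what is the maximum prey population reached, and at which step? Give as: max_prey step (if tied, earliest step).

Answer: 31 1

Derivation:
Step 1: prey: 30+9-8=31; pred: 14+12-4=22
Step 2: prey: 31+9-13=27; pred: 22+20-6=36
Step 3: prey: 27+8-19=16; pred: 36+29-10=55
Step 4: prey: 16+4-17=3; pred: 55+26-16=65
Step 5: prey: 3+0-3=0; pred: 65+5-19=51
Step 6: prey: 0+0-0=0; pred: 51+0-15=36
Step 7: prey: 0+0-0=0; pred: 36+0-10=26
Step 8: prey: 0+0-0=0; pred: 26+0-7=19
Max prey = 31 at step 1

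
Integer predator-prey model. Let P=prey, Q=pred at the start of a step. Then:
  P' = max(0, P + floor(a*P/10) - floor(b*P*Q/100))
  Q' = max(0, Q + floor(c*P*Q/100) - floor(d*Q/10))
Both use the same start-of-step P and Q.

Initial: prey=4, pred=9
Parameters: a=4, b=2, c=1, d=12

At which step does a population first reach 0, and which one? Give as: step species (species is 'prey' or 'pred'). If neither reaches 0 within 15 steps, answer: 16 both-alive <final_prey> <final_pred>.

Step 1: prey: 4+1-0=5; pred: 9+0-10=0
First extinction: pred at step 1

Answer: 1 pred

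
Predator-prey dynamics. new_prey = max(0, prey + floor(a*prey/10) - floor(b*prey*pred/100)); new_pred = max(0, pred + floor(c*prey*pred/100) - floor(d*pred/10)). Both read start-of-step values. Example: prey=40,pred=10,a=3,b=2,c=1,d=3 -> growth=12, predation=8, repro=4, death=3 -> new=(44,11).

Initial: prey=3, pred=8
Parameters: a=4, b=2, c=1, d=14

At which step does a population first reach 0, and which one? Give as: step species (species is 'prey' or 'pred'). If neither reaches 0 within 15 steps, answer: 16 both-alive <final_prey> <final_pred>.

Step 1: prey: 3+1-0=4; pred: 8+0-11=0
First extinction: pred at step 1

Answer: 1 pred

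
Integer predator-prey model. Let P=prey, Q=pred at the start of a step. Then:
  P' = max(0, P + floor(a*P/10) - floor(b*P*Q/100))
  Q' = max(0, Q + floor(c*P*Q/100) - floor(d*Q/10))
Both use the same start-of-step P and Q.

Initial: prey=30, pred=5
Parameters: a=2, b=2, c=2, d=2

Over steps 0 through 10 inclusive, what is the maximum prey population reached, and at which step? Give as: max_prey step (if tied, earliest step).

Answer: 35 2

Derivation:
Step 1: prey: 30+6-3=33; pred: 5+3-1=7
Step 2: prey: 33+6-4=35; pred: 7+4-1=10
Step 3: prey: 35+7-7=35; pred: 10+7-2=15
Step 4: prey: 35+7-10=32; pred: 15+10-3=22
Step 5: prey: 32+6-14=24; pred: 22+14-4=32
Step 6: prey: 24+4-15=13; pred: 32+15-6=41
Step 7: prey: 13+2-10=5; pred: 41+10-8=43
Step 8: prey: 5+1-4=2; pred: 43+4-8=39
Step 9: prey: 2+0-1=1; pred: 39+1-7=33
Step 10: prey: 1+0-0=1; pred: 33+0-6=27
Max prey = 35 at step 2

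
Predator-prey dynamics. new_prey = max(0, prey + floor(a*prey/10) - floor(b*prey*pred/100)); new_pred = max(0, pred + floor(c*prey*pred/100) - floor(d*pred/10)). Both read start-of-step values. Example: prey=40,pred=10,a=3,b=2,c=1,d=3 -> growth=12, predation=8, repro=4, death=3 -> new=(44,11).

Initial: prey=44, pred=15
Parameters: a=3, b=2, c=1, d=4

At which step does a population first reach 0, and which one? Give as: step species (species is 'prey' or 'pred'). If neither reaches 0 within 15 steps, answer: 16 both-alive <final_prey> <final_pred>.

Step 1: prey: 44+13-13=44; pred: 15+6-6=15
Steps 2-15: state stable at prey=44, pred=15 (no change)
No extinction within 15 steps

Answer: 16 both-alive 44 15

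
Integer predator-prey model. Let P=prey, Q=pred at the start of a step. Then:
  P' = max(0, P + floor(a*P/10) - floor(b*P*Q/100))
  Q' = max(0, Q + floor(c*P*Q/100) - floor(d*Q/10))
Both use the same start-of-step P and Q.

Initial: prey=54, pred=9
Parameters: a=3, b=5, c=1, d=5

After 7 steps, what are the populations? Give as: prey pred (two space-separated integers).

Answer: 37 2

Derivation:
Step 1: prey: 54+16-24=46; pred: 9+4-4=9
Step 2: prey: 46+13-20=39; pred: 9+4-4=9
Step 3: prey: 39+11-17=33; pred: 9+3-4=8
Step 4: prey: 33+9-13=29; pred: 8+2-4=6
Step 5: prey: 29+8-8=29; pred: 6+1-3=4
Step 6: prey: 29+8-5=32; pred: 4+1-2=3
Step 7: prey: 32+9-4=37; pred: 3+0-1=2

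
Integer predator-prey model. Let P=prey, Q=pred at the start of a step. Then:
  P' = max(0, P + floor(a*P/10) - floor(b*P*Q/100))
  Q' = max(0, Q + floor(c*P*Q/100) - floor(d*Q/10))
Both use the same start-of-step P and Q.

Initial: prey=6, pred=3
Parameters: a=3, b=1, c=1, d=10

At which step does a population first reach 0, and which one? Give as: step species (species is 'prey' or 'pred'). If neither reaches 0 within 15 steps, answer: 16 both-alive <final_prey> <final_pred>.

Step 1: prey: 6+1-0=7; pred: 3+0-3=0
First extinction: pred at step 1

Answer: 1 pred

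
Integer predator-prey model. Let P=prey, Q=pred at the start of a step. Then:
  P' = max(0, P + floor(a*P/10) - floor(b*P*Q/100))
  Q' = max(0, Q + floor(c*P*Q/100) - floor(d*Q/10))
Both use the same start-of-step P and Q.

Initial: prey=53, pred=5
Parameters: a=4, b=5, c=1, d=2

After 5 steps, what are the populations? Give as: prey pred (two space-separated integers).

Step 1: prey: 53+21-13=61; pred: 5+2-1=6
Step 2: prey: 61+24-18=67; pred: 6+3-1=8
Step 3: prey: 67+26-26=67; pred: 8+5-1=12
Step 4: prey: 67+26-40=53; pred: 12+8-2=18
Step 5: prey: 53+21-47=27; pred: 18+9-3=24

Answer: 27 24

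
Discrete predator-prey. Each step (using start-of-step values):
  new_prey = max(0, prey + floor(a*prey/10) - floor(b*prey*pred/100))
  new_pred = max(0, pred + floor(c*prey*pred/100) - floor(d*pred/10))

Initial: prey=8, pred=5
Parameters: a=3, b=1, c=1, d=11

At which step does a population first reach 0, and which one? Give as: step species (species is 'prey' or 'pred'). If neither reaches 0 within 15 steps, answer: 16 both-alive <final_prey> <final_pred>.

Answer: 1 pred

Derivation:
Step 1: prey: 8+2-0=10; pred: 5+0-5=0
First extinction: pred at step 1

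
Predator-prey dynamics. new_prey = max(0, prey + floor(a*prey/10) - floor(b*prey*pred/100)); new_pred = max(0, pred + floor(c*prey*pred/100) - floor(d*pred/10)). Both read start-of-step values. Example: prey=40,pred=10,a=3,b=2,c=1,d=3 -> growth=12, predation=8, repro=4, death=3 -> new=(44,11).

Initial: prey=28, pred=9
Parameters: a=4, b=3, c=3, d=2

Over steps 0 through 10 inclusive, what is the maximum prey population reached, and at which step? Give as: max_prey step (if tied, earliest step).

Answer: 32 1

Derivation:
Step 1: prey: 28+11-7=32; pred: 9+7-1=15
Step 2: prey: 32+12-14=30; pred: 15+14-3=26
Step 3: prey: 30+12-23=19; pred: 26+23-5=44
Step 4: prey: 19+7-25=1; pred: 44+25-8=61
Step 5: prey: 1+0-1=0; pred: 61+1-12=50
Step 6: prey: 0+0-0=0; pred: 50+0-10=40
Step 7: prey: 0+0-0=0; pred: 40+0-8=32
Step 8: prey: 0+0-0=0; pred: 32+0-6=26
Step 9: prey: 0+0-0=0; pred: 26+0-5=21
Step 10: prey: 0+0-0=0; pred: 21+0-4=17
Max prey = 32 at step 1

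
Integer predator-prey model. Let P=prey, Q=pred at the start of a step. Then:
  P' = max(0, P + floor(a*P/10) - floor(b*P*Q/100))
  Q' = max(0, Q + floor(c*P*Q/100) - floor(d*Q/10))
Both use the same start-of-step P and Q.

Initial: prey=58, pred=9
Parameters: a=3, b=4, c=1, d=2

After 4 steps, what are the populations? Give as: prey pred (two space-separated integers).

Answer: 10 23

Derivation:
Step 1: prey: 58+17-20=55; pred: 9+5-1=13
Step 2: prey: 55+16-28=43; pred: 13+7-2=18
Step 3: prey: 43+12-30=25; pred: 18+7-3=22
Step 4: prey: 25+7-22=10; pred: 22+5-4=23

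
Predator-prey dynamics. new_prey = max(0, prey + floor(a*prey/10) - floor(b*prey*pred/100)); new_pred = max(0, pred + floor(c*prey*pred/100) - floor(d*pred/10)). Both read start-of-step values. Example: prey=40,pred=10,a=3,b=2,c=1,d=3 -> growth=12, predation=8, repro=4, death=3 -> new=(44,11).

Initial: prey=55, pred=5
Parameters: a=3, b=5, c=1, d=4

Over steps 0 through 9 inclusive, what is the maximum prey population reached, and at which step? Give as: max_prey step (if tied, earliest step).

Answer: 64 3

Derivation:
Step 1: prey: 55+16-13=58; pred: 5+2-2=5
Step 2: prey: 58+17-14=61; pred: 5+2-2=5
Step 3: prey: 61+18-15=64; pred: 5+3-2=6
Step 4: prey: 64+19-19=64; pred: 6+3-2=7
Step 5: prey: 64+19-22=61; pred: 7+4-2=9
Step 6: prey: 61+18-27=52; pred: 9+5-3=11
Step 7: prey: 52+15-28=39; pred: 11+5-4=12
Step 8: prey: 39+11-23=27; pred: 12+4-4=12
Step 9: prey: 27+8-16=19; pred: 12+3-4=11
Max prey = 64 at step 3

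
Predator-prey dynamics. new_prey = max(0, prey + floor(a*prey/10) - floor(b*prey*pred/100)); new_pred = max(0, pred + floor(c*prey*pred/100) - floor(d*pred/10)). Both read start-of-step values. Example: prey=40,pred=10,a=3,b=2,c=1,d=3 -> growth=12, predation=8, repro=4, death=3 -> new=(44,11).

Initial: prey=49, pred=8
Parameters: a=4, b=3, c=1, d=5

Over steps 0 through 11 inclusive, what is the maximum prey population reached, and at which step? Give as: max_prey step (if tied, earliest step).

Step 1: prey: 49+19-11=57; pred: 8+3-4=7
Step 2: prey: 57+22-11=68; pred: 7+3-3=7
Step 3: prey: 68+27-14=81; pred: 7+4-3=8
Step 4: prey: 81+32-19=94; pred: 8+6-4=10
Step 5: prey: 94+37-28=103; pred: 10+9-5=14
Step 6: prey: 103+41-43=101; pred: 14+14-7=21
Step 7: prey: 101+40-63=78; pred: 21+21-10=32
Step 8: prey: 78+31-74=35; pred: 32+24-16=40
Step 9: prey: 35+14-42=7; pred: 40+14-20=34
Step 10: prey: 7+2-7=2; pred: 34+2-17=19
Step 11: prey: 2+0-1=1; pred: 19+0-9=10
Max prey = 103 at step 5

Answer: 103 5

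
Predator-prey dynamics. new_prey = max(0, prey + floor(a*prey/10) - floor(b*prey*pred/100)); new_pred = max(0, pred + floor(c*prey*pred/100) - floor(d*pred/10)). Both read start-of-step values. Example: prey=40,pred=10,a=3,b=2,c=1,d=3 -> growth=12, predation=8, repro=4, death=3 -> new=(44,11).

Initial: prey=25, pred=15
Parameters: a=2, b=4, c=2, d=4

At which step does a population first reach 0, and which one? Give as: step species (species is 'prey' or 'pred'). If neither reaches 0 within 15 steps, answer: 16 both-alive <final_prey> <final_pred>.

Answer: 16 both-alive 3 2

Derivation:
Step 1: prey: 25+5-15=15; pred: 15+7-6=16
Step 2: prey: 15+3-9=9; pred: 16+4-6=14
Step 3: prey: 9+1-5=5; pred: 14+2-5=11
Step 4: prey: 5+1-2=4; pred: 11+1-4=8
Step 5: prey: 4+0-1=3; pred: 8+0-3=5
Step 6: prey: 3+0-0=3; pred: 5+0-2=3
Step 7: prey: 3+0-0=3; pred: 3+0-1=2
Step 8: prey: 3+0-0=3; pred: 2+0-0=2
Steps 9-15: state stable at prey=3, pred=2 (no change)
No extinction within 15 steps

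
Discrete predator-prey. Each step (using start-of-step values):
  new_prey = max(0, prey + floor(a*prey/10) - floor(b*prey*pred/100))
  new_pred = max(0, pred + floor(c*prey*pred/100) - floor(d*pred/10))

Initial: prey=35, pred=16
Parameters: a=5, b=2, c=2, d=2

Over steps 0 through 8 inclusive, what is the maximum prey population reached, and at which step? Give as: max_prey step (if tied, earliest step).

Answer: 42 2

Derivation:
Step 1: prey: 35+17-11=41; pred: 16+11-3=24
Step 2: prey: 41+20-19=42; pred: 24+19-4=39
Step 3: prey: 42+21-32=31; pred: 39+32-7=64
Step 4: prey: 31+15-39=7; pred: 64+39-12=91
Step 5: prey: 7+3-12=0; pred: 91+12-18=85
Step 6: prey: 0+0-0=0; pred: 85+0-17=68
Step 7: prey: 0+0-0=0; pred: 68+0-13=55
Step 8: prey: 0+0-0=0; pred: 55+0-11=44
Max prey = 42 at step 2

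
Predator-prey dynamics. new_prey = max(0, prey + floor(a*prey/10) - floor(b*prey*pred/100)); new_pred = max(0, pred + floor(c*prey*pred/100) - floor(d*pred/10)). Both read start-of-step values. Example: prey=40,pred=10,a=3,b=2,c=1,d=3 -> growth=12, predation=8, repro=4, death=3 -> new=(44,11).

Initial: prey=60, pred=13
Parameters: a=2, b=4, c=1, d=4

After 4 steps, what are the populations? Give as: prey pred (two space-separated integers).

Answer: 11 9

Derivation:
Step 1: prey: 60+12-31=41; pred: 13+7-5=15
Step 2: prey: 41+8-24=25; pred: 15+6-6=15
Step 3: prey: 25+5-15=15; pred: 15+3-6=12
Step 4: prey: 15+3-7=11; pred: 12+1-4=9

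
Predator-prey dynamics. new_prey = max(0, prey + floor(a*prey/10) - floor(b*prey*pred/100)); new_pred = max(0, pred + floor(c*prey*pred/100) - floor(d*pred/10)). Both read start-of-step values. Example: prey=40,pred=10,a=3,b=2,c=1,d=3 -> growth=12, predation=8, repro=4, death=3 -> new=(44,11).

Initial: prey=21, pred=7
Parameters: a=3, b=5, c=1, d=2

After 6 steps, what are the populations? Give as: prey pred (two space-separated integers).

Step 1: prey: 21+6-7=20; pred: 7+1-1=7
Step 2: prey: 20+6-7=19; pred: 7+1-1=7
Step 3: prey: 19+5-6=18; pred: 7+1-1=7
Step 4: prey: 18+5-6=17; pred: 7+1-1=7
Step 5: prey: 17+5-5=17; pred: 7+1-1=7
Step 6: prey: 17+5-5=17; pred: 7+1-1=7

Answer: 17 7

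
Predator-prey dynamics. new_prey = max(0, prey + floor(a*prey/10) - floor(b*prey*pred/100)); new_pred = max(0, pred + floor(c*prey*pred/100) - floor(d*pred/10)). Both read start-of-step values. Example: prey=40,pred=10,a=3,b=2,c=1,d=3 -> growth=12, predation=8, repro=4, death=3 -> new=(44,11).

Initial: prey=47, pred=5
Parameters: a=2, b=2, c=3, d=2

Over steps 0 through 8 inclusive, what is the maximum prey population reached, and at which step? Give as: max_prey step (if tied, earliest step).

Answer: 52 1

Derivation:
Step 1: prey: 47+9-4=52; pred: 5+7-1=11
Step 2: prey: 52+10-11=51; pred: 11+17-2=26
Step 3: prey: 51+10-26=35; pred: 26+39-5=60
Step 4: prey: 35+7-42=0; pred: 60+63-12=111
Step 5: prey: 0+0-0=0; pred: 111+0-22=89
Step 6: prey: 0+0-0=0; pred: 89+0-17=72
Step 7: prey: 0+0-0=0; pred: 72+0-14=58
Step 8: prey: 0+0-0=0; pred: 58+0-11=47
Max prey = 52 at step 1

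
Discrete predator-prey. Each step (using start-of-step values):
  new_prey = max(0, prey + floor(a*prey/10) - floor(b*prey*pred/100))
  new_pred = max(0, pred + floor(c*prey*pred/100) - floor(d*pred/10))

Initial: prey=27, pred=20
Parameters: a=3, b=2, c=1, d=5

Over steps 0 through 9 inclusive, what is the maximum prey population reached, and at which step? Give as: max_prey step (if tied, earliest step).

Answer: 88 9

Derivation:
Step 1: prey: 27+8-10=25; pred: 20+5-10=15
Step 2: prey: 25+7-7=25; pred: 15+3-7=11
Step 3: prey: 25+7-5=27; pred: 11+2-5=8
Step 4: prey: 27+8-4=31; pred: 8+2-4=6
Step 5: prey: 31+9-3=37; pred: 6+1-3=4
Step 6: prey: 37+11-2=46; pred: 4+1-2=3
Step 7: prey: 46+13-2=57; pred: 3+1-1=3
Step 8: prey: 57+17-3=71; pred: 3+1-1=3
Step 9: prey: 71+21-4=88; pred: 3+2-1=4
Max prey = 88 at step 9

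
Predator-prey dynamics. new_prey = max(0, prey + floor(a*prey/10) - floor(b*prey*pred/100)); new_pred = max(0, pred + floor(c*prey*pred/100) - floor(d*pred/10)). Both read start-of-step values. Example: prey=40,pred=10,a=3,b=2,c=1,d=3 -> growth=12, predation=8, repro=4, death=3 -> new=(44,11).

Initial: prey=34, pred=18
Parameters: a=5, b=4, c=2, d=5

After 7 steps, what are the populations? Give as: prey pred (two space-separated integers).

Answer: 16 4

Derivation:
Step 1: prey: 34+17-24=27; pred: 18+12-9=21
Step 2: prey: 27+13-22=18; pred: 21+11-10=22
Step 3: prey: 18+9-15=12; pred: 22+7-11=18
Step 4: prey: 12+6-8=10; pred: 18+4-9=13
Step 5: prey: 10+5-5=10; pred: 13+2-6=9
Step 6: prey: 10+5-3=12; pred: 9+1-4=6
Step 7: prey: 12+6-2=16; pred: 6+1-3=4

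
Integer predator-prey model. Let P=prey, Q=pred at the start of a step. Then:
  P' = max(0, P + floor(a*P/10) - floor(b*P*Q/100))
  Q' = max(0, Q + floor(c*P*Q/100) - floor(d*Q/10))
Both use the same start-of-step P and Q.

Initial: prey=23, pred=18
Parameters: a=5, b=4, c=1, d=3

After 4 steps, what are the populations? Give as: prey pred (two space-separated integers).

Answer: 13 11

Derivation:
Step 1: prey: 23+11-16=18; pred: 18+4-5=17
Step 2: prey: 18+9-12=15; pred: 17+3-5=15
Step 3: prey: 15+7-9=13; pred: 15+2-4=13
Step 4: prey: 13+6-6=13; pred: 13+1-3=11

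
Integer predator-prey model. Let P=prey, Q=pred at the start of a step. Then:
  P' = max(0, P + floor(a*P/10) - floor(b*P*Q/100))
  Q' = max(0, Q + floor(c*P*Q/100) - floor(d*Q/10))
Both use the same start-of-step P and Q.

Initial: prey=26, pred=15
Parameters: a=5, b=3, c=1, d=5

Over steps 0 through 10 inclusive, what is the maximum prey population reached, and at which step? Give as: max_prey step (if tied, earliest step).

Step 1: prey: 26+13-11=28; pred: 15+3-7=11
Step 2: prey: 28+14-9=33; pred: 11+3-5=9
Step 3: prey: 33+16-8=41; pred: 9+2-4=7
Step 4: prey: 41+20-8=53; pred: 7+2-3=6
Step 5: prey: 53+26-9=70; pred: 6+3-3=6
Step 6: prey: 70+35-12=93; pred: 6+4-3=7
Step 7: prey: 93+46-19=120; pred: 7+6-3=10
Step 8: prey: 120+60-36=144; pred: 10+12-5=17
Step 9: prey: 144+72-73=143; pred: 17+24-8=33
Step 10: prey: 143+71-141=73; pred: 33+47-16=64
Max prey = 144 at step 8

Answer: 144 8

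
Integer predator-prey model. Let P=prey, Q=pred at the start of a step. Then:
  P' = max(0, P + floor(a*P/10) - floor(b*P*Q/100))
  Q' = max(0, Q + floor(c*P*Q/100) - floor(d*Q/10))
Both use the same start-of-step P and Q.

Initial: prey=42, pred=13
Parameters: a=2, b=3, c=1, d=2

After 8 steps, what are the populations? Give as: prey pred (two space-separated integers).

Answer: 3 10

Derivation:
Step 1: prey: 42+8-16=34; pred: 13+5-2=16
Step 2: prey: 34+6-16=24; pred: 16+5-3=18
Step 3: prey: 24+4-12=16; pred: 18+4-3=19
Step 4: prey: 16+3-9=10; pred: 19+3-3=19
Step 5: prey: 10+2-5=7; pred: 19+1-3=17
Step 6: prey: 7+1-3=5; pred: 17+1-3=15
Step 7: prey: 5+1-2=4; pred: 15+0-3=12
Step 8: prey: 4+0-1=3; pred: 12+0-2=10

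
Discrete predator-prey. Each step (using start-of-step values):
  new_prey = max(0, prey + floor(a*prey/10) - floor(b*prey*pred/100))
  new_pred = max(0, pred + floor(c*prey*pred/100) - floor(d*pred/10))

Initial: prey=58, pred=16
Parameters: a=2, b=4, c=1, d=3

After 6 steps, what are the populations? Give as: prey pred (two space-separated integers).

Answer: 2 7

Derivation:
Step 1: prey: 58+11-37=32; pred: 16+9-4=21
Step 2: prey: 32+6-26=12; pred: 21+6-6=21
Step 3: prey: 12+2-10=4; pred: 21+2-6=17
Step 4: prey: 4+0-2=2; pred: 17+0-5=12
Step 5: prey: 2+0-0=2; pred: 12+0-3=9
Step 6: prey: 2+0-0=2; pred: 9+0-2=7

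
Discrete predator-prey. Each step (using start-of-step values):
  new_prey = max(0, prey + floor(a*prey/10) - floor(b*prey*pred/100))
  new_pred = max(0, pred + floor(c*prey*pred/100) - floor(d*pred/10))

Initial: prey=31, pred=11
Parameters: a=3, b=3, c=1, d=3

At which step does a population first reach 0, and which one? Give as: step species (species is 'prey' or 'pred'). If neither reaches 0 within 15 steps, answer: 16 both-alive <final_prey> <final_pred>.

Answer: 16 both-alive 30 11

Derivation:
Step 1: prey: 31+9-10=30; pred: 11+3-3=11
Step 2: prey: 30+9-9=30; pred: 11+3-3=11
Steps 3-15: state stable at prey=30, pred=11 (no change)
No extinction within 15 steps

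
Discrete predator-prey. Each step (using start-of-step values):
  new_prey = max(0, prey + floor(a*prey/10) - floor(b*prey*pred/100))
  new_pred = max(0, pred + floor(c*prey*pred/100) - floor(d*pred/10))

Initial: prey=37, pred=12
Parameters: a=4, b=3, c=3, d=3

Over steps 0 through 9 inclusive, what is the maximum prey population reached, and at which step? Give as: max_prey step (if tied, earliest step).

Step 1: prey: 37+14-13=38; pred: 12+13-3=22
Step 2: prey: 38+15-25=28; pred: 22+25-6=41
Step 3: prey: 28+11-34=5; pred: 41+34-12=63
Step 4: prey: 5+2-9=0; pred: 63+9-18=54
Step 5: prey: 0+0-0=0; pred: 54+0-16=38
Step 6: prey: 0+0-0=0; pred: 38+0-11=27
Step 7: prey: 0+0-0=0; pred: 27+0-8=19
Step 8: prey: 0+0-0=0; pred: 19+0-5=14
Step 9: prey: 0+0-0=0; pred: 14+0-4=10
Max prey = 38 at step 1

Answer: 38 1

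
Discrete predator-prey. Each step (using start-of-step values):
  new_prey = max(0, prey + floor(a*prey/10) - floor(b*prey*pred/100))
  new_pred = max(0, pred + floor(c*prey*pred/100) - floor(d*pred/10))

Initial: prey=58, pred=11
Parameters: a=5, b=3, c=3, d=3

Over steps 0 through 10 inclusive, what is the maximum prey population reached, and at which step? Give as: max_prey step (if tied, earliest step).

Answer: 68 1

Derivation:
Step 1: prey: 58+29-19=68; pred: 11+19-3=27
Step 2: prey: 68+34-55=47; pred: 27+55-8=74
Step 3: prey: 47+23-104=0; pred: 74+104-22=156
Step 4: prey: 0+0-0=0; pred: 156+0-46=110
Step 5: prey: 0+0-0=0; pred: 110+0-33=77
Step 6: prey: 0+0-0=0; pred: 77+0-23=54
Step 7: prey: 0+0-0=0; pred: 54+0-16=38
Step 8: prey: 0+0-0=0; pred: 38+0-11=27
Step 9: prey: 0+0-0=0; pred: 27+0-8=19
Step 10: prey: 0+0-0=0; pred: 19+0-5=14
Max prey = 68 at step 1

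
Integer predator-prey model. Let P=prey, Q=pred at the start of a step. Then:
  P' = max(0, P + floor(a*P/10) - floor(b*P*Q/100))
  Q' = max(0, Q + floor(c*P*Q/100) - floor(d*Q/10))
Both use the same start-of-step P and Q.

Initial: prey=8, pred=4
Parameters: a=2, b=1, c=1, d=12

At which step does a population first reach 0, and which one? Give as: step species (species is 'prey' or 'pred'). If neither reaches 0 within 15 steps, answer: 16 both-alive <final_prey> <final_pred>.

Answer: 1 pred

Derivation:
Step 1: prey: 8+1-0=9; pred: 4+0-4=0
First extinction: pred at step 1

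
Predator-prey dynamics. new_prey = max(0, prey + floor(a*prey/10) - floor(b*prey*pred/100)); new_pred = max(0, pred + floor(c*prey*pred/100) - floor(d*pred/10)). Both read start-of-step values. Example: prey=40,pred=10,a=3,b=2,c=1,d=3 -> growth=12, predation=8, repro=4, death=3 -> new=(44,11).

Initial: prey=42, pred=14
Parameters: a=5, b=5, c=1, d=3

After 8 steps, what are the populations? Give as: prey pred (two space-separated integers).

Step 1: prey: 42+21-29=34; pred: 14+5-4=15
Step 2: prey: 34+17-25=26; pred: 15+5-4=16
Step 3: prey: 26+13-20=19; pred: 16+4-4=16
Step 4: prey: 19+9-15=13; pred: 16+3-4=15
Step 5: prey: 13+6-9=10; pred: 15+1-4=12
Step 6: prey: 10+5-6=9; pred: 12+1-3=10
Step 7: prey: 9+4-4=9; pred: 10+0-3=7
Step 8: prey: 9+4-3=10; pred: 7+0-2=5

Answer: 10 5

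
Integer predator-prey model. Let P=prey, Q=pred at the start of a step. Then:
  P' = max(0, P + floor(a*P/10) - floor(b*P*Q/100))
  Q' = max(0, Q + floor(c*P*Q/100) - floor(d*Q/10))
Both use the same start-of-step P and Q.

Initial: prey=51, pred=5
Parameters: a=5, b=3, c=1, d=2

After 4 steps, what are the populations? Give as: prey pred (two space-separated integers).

Answer: 115 30

Derivation:
Step 1: prey: 51+25-7=69; pred: 5+2-1=6
Step 2: prey: 69+34-12=91; pred: 6+4-1=9
Step 3: prey: 91+45-24=112; pred: 9+8-1=16
Step 4: prey: 112+56-53=115; pred: 16+17-3=30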